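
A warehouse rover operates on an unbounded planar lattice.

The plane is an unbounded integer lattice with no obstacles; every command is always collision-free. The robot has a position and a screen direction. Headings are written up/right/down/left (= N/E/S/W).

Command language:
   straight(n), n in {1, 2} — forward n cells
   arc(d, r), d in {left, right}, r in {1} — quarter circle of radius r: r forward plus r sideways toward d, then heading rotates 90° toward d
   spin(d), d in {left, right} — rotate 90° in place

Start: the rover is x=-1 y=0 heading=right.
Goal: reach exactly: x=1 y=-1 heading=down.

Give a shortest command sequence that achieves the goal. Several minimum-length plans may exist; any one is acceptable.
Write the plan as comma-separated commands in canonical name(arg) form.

start: x=-1 y=0 heading=right
step 1 (straight(1)): x=0 y=0 heading=right
step 2 (arc(right, 1)): x=1 y=-1 heading=down
no 1-step plan works, so 2 is optimal.

straight(1), arc(right, 1)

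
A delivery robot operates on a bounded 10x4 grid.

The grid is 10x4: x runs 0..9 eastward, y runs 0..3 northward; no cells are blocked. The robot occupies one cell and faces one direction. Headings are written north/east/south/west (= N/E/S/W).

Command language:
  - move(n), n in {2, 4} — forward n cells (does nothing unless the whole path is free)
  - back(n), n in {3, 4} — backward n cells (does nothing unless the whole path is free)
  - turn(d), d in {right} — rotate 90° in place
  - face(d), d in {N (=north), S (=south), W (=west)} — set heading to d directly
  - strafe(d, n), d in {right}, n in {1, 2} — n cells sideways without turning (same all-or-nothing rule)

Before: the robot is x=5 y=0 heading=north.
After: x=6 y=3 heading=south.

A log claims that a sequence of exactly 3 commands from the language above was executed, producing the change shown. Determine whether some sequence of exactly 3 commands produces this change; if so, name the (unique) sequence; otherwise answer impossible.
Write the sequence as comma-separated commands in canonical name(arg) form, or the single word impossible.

key: position moved to (6,3) AND the heading swung to S — translation plus rotation needed
begin: x=5 y=0 heading=north
step 1 (strafe(right, 1)): x=6 y=0 heading=north
step 2 (face(S)): x=6 y=0 heading=south
step 3 (back(3)): x=6 y=3 heading=south
all 1000 alternatives checked — unique.

strafe(right, 1), face(S), back(3)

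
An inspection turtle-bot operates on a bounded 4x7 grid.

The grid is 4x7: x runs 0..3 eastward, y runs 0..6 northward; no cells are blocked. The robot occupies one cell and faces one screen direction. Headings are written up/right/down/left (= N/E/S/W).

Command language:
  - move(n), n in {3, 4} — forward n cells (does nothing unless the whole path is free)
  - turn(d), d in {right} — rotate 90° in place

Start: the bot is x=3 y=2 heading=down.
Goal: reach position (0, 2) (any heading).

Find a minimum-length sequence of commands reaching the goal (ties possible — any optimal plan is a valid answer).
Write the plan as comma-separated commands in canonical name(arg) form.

turn(right), move(3)

start: x=3 y=2 heading=down
[1] after turn(right): x=3 y=2 heading=left
[2] after move(3): x=0 y=2 heading=left
minimal: 2 command(s), checked below 2.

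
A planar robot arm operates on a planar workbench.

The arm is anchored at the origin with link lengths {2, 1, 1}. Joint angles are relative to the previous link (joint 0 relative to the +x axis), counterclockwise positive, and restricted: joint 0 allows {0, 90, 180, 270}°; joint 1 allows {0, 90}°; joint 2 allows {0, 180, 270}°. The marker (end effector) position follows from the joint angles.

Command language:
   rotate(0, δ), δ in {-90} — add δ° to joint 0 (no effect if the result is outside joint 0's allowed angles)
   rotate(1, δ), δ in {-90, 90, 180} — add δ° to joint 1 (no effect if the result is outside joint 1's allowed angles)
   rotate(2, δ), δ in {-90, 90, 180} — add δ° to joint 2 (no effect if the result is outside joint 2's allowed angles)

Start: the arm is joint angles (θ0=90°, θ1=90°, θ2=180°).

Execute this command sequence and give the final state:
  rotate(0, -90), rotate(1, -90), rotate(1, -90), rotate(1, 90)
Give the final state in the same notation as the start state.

initial: joint angles (θ0=90°, θ1=90°, θ2=180°)
step 1 (rotate(0, -90)): joint angles (θ0=0°, θ1=90°, θ2=180°)
step 2 (rotate(1, -90)): joint angles (θ0=0°, θ1=0°, θ2=180°)
step 3 (rotate(1, -90)): joint angles (θ0=0°, θ1=0°, θ2=180°)
step 4 (rotate(1, 90)): joint angles (θ0=0°, θ1=90°, θ2=180°)

joint angles (θ0=0°, θ1=90°, θ2=180°)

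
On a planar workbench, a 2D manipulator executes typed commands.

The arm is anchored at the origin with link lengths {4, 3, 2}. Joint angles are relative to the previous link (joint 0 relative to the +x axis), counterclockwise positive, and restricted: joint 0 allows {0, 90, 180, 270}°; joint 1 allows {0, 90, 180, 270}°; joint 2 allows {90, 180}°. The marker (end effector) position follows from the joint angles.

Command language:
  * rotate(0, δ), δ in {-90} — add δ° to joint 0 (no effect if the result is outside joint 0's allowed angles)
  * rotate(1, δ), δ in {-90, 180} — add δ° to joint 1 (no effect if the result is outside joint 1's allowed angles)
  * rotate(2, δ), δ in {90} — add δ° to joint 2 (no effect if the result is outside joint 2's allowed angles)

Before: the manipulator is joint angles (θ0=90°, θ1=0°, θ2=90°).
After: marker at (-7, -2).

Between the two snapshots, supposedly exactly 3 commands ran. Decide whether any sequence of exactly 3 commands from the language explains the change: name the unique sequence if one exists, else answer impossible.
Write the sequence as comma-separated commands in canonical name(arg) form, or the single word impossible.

rotate(0, -90), rotate(0, -90), rotate(0, -90)

initial: joint angles (θ0=90°, θ1=0°, θ2=90°)
[1] after rotate(0, -90): joint angles (θ0=0°, θ1=0°, θ2=90°)
[2] after rotate(0, -90): joint angles (θ0=270°, θ1=0°, θ2=90°)
[3] after rotate(0, -90): joint angles (θ0=180°, θ1=0°, θ2=90°)
uniquely the one of 64 3-step routes that fits.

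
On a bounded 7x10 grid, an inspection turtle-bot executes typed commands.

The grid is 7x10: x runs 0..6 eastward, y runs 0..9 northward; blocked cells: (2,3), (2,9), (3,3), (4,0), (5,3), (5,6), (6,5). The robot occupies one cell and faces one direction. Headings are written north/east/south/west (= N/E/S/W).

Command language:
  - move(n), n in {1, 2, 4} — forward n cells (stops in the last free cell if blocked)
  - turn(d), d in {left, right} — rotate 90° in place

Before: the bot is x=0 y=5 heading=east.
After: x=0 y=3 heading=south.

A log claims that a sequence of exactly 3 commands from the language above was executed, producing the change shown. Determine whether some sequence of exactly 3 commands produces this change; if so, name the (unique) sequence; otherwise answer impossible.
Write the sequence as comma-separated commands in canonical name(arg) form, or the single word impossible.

turn(right), move(1), move(1)

key: cell and facing (now S) both changed — the 3 commands mix motion and turning
t0: x=0 y=5 heading=east
[1] after turn(right): x=0 y=5 heading=south
[2] after move(1): x=0 y=4 heading=south
[3] after move(1): x=0 y=3 heading=south
no other 3-command option fits: unique.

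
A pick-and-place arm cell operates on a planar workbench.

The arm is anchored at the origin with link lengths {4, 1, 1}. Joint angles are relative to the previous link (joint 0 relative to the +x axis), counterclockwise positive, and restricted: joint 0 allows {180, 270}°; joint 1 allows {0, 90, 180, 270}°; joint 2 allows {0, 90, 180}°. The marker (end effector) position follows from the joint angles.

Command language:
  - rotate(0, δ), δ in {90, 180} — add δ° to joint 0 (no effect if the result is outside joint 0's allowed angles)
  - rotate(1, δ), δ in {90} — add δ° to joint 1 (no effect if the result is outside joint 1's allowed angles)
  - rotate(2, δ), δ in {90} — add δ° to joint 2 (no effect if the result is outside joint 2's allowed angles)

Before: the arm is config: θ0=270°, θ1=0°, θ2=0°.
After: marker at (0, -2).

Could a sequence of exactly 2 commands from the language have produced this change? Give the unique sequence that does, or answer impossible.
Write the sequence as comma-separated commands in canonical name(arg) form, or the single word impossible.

rotate(1, 90), rotate(1, 90)

from: config: θ0=270°, θ1=0°, θ2=0°
step 1 (rotate(1, 90)): config: θ0=270°, θ1=90°, θ2=0°
step 2 (rotate(1, 90)): config: θ0=270°, θ1=180°, θ2=0°
uniquely the one of 16 2-step routes that fits.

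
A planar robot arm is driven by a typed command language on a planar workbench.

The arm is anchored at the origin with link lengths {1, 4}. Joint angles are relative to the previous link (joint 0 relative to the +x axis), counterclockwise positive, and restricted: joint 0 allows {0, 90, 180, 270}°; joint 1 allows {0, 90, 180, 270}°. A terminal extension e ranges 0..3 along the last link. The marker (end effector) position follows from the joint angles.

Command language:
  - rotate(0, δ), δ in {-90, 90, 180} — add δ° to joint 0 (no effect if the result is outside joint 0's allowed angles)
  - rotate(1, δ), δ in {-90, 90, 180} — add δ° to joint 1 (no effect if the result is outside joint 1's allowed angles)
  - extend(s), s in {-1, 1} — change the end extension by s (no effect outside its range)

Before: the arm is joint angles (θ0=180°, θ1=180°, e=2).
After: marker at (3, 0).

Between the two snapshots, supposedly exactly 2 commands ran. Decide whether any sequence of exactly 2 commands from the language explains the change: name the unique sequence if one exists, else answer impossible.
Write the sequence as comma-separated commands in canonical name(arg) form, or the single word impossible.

start: joint angles (θ0=180°, θ1=180°, e=2)
t=1 extend(-1) ⇒ joint angles (θ0=180°, θ1=180°, e=1)
t=2 extend(-1) ⇒ joint angles (θ0=180°, θ1=180°, e=0)
no rival 2-sequence matches.

extend(-1), extend(-1)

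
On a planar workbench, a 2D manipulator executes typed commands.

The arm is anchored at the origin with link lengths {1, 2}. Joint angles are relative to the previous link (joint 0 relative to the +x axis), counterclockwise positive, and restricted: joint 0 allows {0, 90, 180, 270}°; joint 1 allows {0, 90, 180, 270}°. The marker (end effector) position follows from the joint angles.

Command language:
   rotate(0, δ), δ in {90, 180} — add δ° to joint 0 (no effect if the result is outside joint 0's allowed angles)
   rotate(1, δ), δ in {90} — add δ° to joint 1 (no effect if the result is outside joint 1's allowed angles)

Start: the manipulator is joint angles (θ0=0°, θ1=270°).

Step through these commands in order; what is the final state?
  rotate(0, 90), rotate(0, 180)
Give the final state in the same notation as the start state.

joint angles (θ0=270°, θ1=270°)

from: joint angles (θ0=0°, θ1=270°)
[1] after rotate(0, 90): joint angles (θ0=90°, θ1=270°)
[2] after rotate(0, 180): joint angles (θ0=270°, θ1=270°)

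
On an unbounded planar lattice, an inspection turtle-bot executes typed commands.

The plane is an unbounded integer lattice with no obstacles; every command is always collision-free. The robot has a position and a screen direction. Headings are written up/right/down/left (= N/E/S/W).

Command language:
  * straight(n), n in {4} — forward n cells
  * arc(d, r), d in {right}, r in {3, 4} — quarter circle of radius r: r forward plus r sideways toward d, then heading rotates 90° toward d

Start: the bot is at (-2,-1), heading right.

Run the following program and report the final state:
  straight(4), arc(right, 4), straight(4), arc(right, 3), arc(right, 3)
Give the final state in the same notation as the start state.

at (0,-9), heading up

from: at (-2,-1), heading right
1. straight(4) → at (2,-1), heading right
2. arc(right, 4) → at (6,-5), heading down
3. straight(4) → at (6,-9), heading down
4. arc(right, 3) → at (3,-12), heading left
5. arc(right, 3) → at (0,-9), heading up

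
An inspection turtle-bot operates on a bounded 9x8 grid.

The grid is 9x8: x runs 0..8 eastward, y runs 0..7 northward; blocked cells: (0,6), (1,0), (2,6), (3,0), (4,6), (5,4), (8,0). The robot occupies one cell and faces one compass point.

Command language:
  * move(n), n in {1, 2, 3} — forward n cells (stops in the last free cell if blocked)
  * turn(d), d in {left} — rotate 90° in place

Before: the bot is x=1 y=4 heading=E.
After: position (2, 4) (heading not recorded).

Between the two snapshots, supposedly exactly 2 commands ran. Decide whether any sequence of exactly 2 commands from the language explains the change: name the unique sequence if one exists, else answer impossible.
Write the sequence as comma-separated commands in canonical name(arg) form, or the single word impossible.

move(1), turn(left)

key: running turn(left) before move(1) would end elsewhere — order is forced
begin: x=1 y=4 heading=E
[1] after move(1): x=2 y=4 heading=E
[2] after turn(left): x=2 y=4 heading=N
all 16 alternatives checked — unique.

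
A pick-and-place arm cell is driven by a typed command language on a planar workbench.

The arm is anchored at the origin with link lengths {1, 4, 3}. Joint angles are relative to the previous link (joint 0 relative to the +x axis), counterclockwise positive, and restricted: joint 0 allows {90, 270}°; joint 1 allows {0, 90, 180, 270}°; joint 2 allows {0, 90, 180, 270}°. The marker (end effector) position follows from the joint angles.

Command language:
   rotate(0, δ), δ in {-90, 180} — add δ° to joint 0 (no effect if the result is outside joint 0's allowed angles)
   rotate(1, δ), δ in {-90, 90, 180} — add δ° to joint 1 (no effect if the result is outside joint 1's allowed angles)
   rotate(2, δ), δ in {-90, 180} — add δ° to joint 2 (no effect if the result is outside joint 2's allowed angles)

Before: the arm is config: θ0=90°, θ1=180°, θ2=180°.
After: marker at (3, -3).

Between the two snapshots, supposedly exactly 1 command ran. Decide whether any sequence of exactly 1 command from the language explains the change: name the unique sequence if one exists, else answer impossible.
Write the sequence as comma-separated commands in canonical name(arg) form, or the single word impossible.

rotate(2, -90)

t0: config: θ0=90°, θ1=180°, θ2=180°
t=1 rotate(2, -90) ⇒ config: θ0=90°, θ1=180°, θ2=90°
uniquely the one of 7 1-step routes that fits.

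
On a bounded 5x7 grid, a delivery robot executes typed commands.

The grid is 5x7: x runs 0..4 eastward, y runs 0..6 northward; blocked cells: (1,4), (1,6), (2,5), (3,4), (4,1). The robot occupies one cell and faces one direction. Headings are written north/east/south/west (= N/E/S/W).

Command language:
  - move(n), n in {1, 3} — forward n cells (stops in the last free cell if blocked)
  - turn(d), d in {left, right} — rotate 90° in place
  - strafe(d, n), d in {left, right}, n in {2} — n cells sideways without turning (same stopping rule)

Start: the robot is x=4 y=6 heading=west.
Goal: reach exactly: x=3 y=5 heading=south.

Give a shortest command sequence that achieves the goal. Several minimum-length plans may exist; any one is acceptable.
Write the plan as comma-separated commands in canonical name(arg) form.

begin: x=4 y=6 heading=west
1. turn(left) → x=4 y=6 heading=south
2. move(1) → x=4 y=5 heading=south
3. strafe(right, 2) → x=3 y=5 heading=south
shorter routes all fall short; 3 is best.

turn(left), move(1), strafe(right, 2)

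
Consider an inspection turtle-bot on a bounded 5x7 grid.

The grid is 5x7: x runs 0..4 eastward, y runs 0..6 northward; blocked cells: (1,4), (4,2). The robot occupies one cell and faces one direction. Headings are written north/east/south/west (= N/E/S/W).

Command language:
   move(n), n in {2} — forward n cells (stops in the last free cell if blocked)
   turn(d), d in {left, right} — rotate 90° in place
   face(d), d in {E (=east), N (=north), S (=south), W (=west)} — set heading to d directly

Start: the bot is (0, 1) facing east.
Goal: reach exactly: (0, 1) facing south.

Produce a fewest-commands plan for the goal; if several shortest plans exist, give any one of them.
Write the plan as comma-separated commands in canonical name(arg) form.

begin: (0, 1) facing east
step 1 (turn(right)): (0, 1) facing south
shorter routes all fall short; 1 is best.

turn(right)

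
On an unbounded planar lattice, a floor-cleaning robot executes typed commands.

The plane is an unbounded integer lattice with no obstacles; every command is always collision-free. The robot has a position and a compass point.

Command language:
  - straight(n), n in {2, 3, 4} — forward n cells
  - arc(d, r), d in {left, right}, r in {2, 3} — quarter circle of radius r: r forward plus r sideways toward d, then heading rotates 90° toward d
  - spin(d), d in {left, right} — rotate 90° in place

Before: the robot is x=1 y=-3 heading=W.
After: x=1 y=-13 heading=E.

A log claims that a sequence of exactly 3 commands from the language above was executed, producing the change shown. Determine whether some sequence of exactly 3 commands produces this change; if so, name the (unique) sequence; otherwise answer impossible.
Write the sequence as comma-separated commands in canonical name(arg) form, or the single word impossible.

arc(left, 3), straight(4), arc(left, 3)

key: position moved to (1,-13) AND the heading swung to E — translation plus rotation needed
t0: x=1 y=-3 heading=W
t=1 arc(left, 3) ⇒ x=-2 y=-6 heading=S
t=2 straight(4) ⇒ x=-2 y=-10 heading=S
t=3 arc(left, 3) ⇒ x=1 y=-13 heading=E
no other 3-command option fits: unique.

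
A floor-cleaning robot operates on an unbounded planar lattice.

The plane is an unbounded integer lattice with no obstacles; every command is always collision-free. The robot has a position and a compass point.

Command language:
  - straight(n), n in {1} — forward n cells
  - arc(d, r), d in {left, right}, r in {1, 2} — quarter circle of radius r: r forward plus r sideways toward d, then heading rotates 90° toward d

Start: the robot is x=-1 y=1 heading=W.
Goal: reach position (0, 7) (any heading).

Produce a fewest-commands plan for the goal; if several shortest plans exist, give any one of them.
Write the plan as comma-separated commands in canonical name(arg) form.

straight(1), arc(right, 2), arc(right, 2), arc(left, 2)

begin: x=-1 y=1 heading=W
t=1 straight(1) ⇒ x=-2 y=1 heading=W
t=2 arc(right, 2) ⇒ x=-4 y=3 heading=N
t=3 arc(right, 2) ⇒ x=-2 y=5 heading=E
t=4 arc(left, 2) ⇒ x=0 y=7 heading=N
nothing shorter than 4 reaches the goal.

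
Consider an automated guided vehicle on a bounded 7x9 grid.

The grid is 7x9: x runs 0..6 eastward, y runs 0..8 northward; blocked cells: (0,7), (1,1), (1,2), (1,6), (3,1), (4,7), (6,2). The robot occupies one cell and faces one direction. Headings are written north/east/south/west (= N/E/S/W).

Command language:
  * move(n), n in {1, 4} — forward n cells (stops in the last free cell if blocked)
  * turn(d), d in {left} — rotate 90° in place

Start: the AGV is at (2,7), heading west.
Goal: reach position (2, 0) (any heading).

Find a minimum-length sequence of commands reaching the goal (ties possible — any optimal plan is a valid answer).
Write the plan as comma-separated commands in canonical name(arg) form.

t0: at (2,7), heading west
t=1 turn(left) ⇒ at (2,7), heading south
t=2 move(4) ⇒ at (2,3), heading south
t=3 move(4) ⇒ at (2,0), heading south
nothing shorter than 3 reaches the goal.

turn(left), move(4), move(4)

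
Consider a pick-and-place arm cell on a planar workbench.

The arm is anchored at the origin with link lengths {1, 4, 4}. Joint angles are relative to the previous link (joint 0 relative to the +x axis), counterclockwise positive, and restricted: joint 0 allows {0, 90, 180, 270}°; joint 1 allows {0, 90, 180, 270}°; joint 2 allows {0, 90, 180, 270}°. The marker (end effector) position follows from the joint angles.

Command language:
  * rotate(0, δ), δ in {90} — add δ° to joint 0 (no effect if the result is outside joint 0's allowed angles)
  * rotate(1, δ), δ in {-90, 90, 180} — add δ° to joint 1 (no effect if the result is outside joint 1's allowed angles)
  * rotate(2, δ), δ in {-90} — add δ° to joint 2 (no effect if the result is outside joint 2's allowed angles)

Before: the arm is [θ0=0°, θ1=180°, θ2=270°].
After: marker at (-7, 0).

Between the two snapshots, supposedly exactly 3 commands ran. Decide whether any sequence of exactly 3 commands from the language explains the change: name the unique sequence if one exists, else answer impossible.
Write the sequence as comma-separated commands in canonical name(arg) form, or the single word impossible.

rotate(2, -90), rotate(2, -90), rotate(2, -90)

t0: [θ0=0°, θ1=180°, θ2=270°]
step 1 (rotate(2, -90)): [θ0=0°, θ1=180°, θ2=180°]
step 2 (rotate(2, -90)): [θ0=0°, θ1=180°, θ2=90°]
step 3 (rotate(2, -90)): [θ0=0°, θ1=180°, θ2=0°]
uniquely the one of 125 3-step routes that fits.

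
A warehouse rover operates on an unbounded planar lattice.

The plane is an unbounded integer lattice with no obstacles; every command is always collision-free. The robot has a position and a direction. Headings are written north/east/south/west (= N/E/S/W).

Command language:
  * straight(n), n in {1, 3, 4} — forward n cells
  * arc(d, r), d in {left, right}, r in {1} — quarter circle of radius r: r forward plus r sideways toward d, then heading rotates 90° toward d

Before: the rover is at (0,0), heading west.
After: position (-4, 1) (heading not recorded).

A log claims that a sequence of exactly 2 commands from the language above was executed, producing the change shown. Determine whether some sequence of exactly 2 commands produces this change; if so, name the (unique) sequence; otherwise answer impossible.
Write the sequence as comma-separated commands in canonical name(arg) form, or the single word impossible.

key: order matters: swapping straight(3) and arc(right, 1) lands elsewhere
t0: at (0,0), heading west
step 1 (straight(3)): at (-3,0), heading west
step 2 (arc(right, 1)): at (-4,1), heading north
all 25 alternatives checked — unique.

straight(3), arc(right, 1)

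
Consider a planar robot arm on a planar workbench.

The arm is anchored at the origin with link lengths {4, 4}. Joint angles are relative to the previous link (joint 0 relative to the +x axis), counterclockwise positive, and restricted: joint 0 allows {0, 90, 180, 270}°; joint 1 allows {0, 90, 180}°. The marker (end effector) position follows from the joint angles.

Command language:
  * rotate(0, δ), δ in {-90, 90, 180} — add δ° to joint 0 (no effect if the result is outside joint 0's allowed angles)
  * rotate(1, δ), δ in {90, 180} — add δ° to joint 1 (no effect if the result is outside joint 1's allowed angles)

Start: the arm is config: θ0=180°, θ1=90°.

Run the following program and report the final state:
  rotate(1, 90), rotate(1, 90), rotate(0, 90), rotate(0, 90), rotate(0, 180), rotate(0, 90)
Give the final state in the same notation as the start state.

config: θ0=270°, θ1=180°

initial: config: θ0=180°, θ1=90°
[1] after rotate(1, 90): config: θ0=180°, θ1=180°
[2] after rotate(1, 90): config: θ0=180°, θ1=180°
[3] after rotate(0, 90): config: θ0=270°, θ1=180°
[4] after rotate(0, 90): config: θ0=0°, θ1=180°
[5] after rotate(0, 180): config: θ0=180°, θ1=180°
[6] after rotate(0, 90): config: θ0=270°, θ1=180°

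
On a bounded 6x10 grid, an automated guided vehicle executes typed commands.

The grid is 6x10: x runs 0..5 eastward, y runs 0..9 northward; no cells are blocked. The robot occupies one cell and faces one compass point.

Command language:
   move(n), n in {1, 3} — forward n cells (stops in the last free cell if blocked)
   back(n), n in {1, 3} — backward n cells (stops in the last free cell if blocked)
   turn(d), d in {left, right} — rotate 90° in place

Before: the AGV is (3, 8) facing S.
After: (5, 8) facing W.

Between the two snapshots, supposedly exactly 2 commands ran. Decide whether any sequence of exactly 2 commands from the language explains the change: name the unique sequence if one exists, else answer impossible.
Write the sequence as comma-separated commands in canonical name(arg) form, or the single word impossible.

key: position moved to (5,8) AND the heading swung to W — translation plus rotation needed
t0: (3, 8) facing S
t=1 turn(right) ⇒ (3, 8) facing W
t=2 back(3) ⇒ (5, 8) facing W
uniquely the one of 36 2-step routes that fits.

turn(right), back(3)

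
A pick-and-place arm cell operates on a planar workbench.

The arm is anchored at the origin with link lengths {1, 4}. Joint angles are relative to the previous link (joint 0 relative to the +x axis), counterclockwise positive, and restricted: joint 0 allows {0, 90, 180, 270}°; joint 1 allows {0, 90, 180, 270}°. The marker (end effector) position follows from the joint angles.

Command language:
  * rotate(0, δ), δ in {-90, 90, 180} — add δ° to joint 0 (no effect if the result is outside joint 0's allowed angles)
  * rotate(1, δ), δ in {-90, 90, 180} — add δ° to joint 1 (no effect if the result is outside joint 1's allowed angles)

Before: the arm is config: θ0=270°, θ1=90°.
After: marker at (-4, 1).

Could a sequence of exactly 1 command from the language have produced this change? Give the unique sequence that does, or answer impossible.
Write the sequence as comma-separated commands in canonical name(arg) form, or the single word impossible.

rotate(0, 180)

from: config: θ0=270°, θ1=90°
[1] after rotate(0, 180): config: θ0=90°, θ1=90°
uniquely the one of 6 1-step routes that fits.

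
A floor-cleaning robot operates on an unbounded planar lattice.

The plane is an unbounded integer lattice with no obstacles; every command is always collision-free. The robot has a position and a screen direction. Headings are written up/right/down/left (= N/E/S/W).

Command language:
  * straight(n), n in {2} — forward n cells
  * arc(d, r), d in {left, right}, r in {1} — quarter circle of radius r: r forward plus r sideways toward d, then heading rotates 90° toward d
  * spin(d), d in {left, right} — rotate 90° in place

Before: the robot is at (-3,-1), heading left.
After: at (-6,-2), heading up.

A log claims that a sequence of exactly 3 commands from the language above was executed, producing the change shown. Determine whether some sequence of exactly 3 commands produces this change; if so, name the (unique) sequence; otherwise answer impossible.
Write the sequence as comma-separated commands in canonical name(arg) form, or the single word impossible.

key: order matters: swapping arc(left, 1) and arc(right, 1) lands elsewhere
from: at (-3,-1), heading left
t=1 arc(left, 1) ⇒ at (-4,-2), heading down
t=2 arc(right, 1) ⇒ at (-5,-3), heading left
t=3 arc(right, 1) ⇒ at (-6,-2), heading up
all 125 alternatives checked — unique.

arc(left, 1), arc(right, 1), arc(right, 1)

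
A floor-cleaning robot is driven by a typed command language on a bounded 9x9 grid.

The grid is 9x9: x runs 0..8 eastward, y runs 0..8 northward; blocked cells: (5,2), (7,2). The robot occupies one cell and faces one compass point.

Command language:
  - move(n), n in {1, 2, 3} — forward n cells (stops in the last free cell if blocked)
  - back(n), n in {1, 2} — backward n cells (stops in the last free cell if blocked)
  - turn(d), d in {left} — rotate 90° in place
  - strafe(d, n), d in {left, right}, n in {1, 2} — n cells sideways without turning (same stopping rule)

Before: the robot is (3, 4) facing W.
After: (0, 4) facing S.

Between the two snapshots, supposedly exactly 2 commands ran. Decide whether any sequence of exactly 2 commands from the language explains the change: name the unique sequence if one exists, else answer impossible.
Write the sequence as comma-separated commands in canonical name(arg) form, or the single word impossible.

key: position moved to (0,4) AND the heading swung to S — translation plus rotation needed
initial: (3, 4) facing W
step 1 (move(3)): (0, 4) facing W
step 2 (turn(left)): (0, 4) facing S
no rival 2-sequence matches.

move(3), turn(left)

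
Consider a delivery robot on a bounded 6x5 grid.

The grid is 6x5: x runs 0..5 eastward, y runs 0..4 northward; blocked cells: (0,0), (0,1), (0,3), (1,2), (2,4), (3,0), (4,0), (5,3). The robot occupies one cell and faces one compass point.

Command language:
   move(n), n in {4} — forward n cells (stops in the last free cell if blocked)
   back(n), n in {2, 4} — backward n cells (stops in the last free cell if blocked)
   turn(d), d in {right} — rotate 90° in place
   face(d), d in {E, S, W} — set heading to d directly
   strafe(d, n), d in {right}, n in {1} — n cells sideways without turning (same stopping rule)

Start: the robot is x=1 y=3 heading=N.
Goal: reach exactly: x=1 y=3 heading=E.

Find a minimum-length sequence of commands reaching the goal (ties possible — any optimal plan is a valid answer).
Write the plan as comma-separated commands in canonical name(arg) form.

turn(right)

t0: x=1 y=3 heading=N
[1] after turn(right): x=1 y=3 heading=E
nothing shorter than 1 reaches the goal.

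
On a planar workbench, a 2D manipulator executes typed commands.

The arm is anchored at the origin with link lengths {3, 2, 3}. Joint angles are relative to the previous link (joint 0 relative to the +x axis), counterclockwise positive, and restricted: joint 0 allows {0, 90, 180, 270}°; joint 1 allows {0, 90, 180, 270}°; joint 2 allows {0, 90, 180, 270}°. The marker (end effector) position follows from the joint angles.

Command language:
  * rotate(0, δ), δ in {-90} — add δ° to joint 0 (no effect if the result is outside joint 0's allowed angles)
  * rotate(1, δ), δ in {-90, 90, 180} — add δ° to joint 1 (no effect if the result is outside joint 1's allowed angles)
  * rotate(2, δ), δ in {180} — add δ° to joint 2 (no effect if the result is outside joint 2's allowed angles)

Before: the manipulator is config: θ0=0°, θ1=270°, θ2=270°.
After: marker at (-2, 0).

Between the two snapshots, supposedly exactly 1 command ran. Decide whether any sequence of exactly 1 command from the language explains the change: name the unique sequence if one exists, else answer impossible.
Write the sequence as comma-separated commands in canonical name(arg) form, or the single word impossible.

rotate(0, -90)

initial: config: θ0=0°, θ1=270°, θ2=270°
1. rotate(0, -90) → config: θ0=270°, θ1=270°, θ2=270°
no rival 1-sequence matches.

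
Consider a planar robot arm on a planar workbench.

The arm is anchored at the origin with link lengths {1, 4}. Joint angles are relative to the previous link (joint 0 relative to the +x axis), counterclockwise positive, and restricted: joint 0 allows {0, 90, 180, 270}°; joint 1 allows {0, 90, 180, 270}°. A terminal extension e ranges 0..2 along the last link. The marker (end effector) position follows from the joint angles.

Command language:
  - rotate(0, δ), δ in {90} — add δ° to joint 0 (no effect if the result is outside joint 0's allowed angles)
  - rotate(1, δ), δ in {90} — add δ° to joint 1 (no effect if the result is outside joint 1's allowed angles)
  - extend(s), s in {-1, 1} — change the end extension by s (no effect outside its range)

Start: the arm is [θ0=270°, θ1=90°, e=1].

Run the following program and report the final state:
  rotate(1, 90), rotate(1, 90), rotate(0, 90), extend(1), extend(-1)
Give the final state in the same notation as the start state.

[θ0=0°, θ1=270°, e=1]

from: [θ0=270°, θ1=90°, e=1]
step 1 (rotate(1, 90)): [θ0=270°, θ1=180°, e=1]
step 2 (rotate(1, 90)): [θ0=270°, θ1=270°, e=1]
step 3 (rotate(0, 90)): [θ0=0°, θ1=270°, e=1]
step 4 (extend(1)): [θ0=0°, θ1=270°, e=2]
step 5 (extend(-1)): [θ0=0°, θ1=270°, e=1]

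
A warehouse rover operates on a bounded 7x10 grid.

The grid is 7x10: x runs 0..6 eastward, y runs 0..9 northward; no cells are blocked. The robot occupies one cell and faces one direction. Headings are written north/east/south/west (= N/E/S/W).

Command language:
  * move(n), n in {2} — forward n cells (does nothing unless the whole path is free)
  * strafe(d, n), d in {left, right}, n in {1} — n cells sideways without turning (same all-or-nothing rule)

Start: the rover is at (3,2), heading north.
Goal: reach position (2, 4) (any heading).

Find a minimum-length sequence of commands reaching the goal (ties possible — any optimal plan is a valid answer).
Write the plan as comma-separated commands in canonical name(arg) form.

t0: at (3,2), heading north
[1] after strafe(left, 1): at (2,2), heading north
[2] after move(2): at (2,4), heading north
no 1-step plan works, so 2 is optimal.

strafe(left, 1), move(2)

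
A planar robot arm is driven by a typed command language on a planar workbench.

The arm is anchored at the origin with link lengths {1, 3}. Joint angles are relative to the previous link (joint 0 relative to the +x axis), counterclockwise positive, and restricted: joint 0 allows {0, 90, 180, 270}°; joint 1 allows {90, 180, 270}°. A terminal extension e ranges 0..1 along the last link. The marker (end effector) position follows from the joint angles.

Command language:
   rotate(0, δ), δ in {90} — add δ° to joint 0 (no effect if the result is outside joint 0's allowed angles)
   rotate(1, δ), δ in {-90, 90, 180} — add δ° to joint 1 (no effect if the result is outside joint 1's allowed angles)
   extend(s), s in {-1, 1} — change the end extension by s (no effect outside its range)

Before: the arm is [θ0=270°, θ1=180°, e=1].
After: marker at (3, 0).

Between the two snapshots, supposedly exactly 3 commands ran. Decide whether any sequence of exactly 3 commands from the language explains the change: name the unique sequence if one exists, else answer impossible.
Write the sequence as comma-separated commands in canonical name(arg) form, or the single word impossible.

start: [θ0=270°, θ1=180°, e=1]
t=1 rotate(0, 90) ⇒ [θ0=0°, θ1=180°, e=1]
t=2 rotate(0, 90) ⇒ [θ0=90°, θ1=180°, e=1]
t=3 rotate(0, 90) ⇒ [θ0=180°, θ1=180°, e=1]
uniquely the one of 216 3-step routes that fits.

rotate(0, 90), rotate(0, 90), rotate(0, 90)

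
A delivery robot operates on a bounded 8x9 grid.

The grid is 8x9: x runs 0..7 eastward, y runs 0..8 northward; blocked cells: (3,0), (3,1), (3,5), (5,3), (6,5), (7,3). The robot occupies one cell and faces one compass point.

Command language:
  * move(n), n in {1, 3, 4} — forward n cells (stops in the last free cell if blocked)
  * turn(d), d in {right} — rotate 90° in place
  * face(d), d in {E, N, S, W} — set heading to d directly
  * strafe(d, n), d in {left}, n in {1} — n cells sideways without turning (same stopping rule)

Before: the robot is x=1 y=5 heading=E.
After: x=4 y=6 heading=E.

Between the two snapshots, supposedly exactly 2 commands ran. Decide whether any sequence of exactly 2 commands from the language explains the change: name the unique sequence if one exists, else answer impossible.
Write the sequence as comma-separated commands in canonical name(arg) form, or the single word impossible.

key: running move(3) before strafe(left, 1) would end elsewhere — order is forced
begin: x=1 y=5 heading=E
[1] after strafe(left, 1): x=1 y=6 heading=E
[2] after move(3): x=4 y=6 heading=E
uniquely the one of 81 2-step routes that fits.

strafe(left, 1), move(3)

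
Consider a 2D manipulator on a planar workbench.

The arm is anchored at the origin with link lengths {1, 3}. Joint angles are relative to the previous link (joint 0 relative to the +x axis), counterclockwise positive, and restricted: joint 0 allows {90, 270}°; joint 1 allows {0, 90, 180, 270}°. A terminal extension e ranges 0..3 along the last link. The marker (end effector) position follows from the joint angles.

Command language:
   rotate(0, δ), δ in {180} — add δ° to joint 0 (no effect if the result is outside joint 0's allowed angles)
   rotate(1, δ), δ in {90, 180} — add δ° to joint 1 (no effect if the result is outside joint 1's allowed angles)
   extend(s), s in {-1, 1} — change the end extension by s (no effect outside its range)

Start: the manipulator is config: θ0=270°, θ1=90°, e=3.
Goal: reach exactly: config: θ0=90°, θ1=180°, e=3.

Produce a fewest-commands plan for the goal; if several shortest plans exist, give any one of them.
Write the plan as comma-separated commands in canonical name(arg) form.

t0: config: θ0=270°, θ1=90°, e=3
step 1 (rotate(1, 90)): config: θ0=270°, θ1=180°, e=3
step 2 (rotate(0, 180)): config: θ0=90°, θ1=180°, e=3
no 1-step plan works, so 2 is optimal.

rotate(1, 90), rotate(0, 180)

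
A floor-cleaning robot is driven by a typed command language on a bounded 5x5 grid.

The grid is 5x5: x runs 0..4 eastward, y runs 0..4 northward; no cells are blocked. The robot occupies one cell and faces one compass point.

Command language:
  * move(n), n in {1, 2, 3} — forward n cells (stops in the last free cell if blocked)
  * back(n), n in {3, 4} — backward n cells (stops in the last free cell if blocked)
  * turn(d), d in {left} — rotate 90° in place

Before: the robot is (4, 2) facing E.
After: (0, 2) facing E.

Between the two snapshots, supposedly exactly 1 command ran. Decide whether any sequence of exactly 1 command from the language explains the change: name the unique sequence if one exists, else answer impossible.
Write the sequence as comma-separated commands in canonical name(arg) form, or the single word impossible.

key: still facing E — the one step turns nothing
t0: (4, 2) facing E
t=1 back(4) ⇒ (0, 2) facing E
uniquely the one of 6 1-step routes that fits.

back(4)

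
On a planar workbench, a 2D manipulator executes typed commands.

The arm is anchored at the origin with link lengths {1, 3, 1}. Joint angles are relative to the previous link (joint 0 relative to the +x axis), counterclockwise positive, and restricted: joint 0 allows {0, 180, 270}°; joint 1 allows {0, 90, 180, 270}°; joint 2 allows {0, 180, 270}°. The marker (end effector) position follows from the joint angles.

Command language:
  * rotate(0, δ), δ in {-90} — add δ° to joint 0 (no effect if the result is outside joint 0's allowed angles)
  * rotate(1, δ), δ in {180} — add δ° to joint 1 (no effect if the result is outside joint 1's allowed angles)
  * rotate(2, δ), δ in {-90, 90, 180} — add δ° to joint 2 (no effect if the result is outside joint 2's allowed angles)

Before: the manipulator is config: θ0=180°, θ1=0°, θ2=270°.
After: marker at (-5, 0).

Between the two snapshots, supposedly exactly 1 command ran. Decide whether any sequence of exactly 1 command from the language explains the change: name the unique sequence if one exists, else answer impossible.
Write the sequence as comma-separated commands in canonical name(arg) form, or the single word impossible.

rotate(2, 90)

start: config: θ0=180°, θ1=0°, θ2=270°
step 1 (rotate(2, 90)): config: θ0=180°, θ1=0°, θ2=0°
no other 1-command option fits: unique.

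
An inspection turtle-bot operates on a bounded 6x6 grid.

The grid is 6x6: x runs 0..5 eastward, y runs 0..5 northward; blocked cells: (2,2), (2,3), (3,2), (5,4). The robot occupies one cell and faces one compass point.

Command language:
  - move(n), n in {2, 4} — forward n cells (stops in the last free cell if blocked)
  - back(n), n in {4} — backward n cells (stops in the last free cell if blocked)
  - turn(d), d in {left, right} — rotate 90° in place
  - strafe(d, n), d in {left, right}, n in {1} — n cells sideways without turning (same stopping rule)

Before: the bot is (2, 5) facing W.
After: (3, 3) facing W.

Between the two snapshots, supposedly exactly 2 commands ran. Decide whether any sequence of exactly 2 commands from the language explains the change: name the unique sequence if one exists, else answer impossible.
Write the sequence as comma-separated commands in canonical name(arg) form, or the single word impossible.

every 2-command combo misses the target.

impossible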